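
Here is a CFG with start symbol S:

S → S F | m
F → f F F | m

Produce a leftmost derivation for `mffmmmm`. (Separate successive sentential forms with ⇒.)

S⇒SF⇒SFF⇒mFF⇒mfFFF⇒mffFFFF⇒mffmFFF⇒mffmmFF⇒mffmmmF⇒mffmmmm

S ⇒ SF   [S → S F]
SF ⇒ SFF   [S → S F]
SFF ⇒ mFF   [S → m]
mFF ⇒ mfFFF   [F → f F F]
mfFFF ⇒ mffFFFF   [F → f F F]
mffFFFF ⇒ mffmFFF   [F → m]
mffmFFF ⇒ mffmmFF   [F → m]
mffmmFF ⇒ mffmmmF   [F → m]
mffmmmF ⇒ mffmmmm   [F → m]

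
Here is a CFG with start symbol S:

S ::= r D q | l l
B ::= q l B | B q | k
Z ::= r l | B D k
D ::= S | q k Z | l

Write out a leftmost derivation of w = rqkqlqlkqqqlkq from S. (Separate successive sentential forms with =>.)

S => rDq   [S ::= r D q]
rDq => rqkZq   [D ::= q k Z]
rqkZq => rqkBDkq   [Z ::= B D k]
rqkBDkq => rqkBqDkq   [B ::= B q]
rqkBqDkq => rqkqlBqDkq   [B ::= q l B]
rqkqlBqDkq => rqkqlBqqDkq   [B ::= B q]
rqkqlBqqDkq => rqkqlBqqqDkq   [B ::= B q]
rqkqlBqqqDkq => rqkqlqlBqqqDkq   [B ::= q l B]
rqkqlqlBqqqDkq => rqkqlqlkqqqDkq   [B ::= k]
rqkqlqlkqqqDkq => rqkqlqlkqqqlkq   [D ::= l]

S => rDq => rqkZq => rqkBDkq => rqkBqDkq => rqkqlBqDkq => rqkqlBqqDkq => rqkqlBqqqDkq => rqkqlqlBqqqDkq => rqkqlqlkqqqDkq => rqkqlqlkqqqlkq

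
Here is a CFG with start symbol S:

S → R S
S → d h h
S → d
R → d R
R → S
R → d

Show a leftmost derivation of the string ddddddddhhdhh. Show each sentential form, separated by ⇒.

S ⇒ RS ⇒ dRS ⇒ ddRS ⇒ dddRS ⇒ dddSS ⇒ dddRSS ⇒ ddddRSS ⇒ dddddRSS ⇒ ddddddRSS ⇒ dddddddSS ⇒ ddddddddhhS ⇒ ddddddddhhdhh

S ⇒ RS   [S → R S]
RS ⇒ dRS   [R → d R]
dRS ⇒ ddRS   [R → d R]
ddRS ⇒ dddRS   [R → d R]
dddRS ⇒ dddSS   [R → S]
dddSS ⇒ dddRSS   [S → R S]
dddRSS ⇒ ddddRSS   [R → d R]
ddddRSS ⇒ dddddRSS   [R → d R]
dddddRSS ⇒ ddddddRSS   [R → d R]
ddddddRSS ⇒ dddddddSS   [R → d]
dddddddSS ⇒ ddddddddhhS   [S → d h h]
ddddddddhhS ⇒ ddddddddhhdhh   [S → d h h]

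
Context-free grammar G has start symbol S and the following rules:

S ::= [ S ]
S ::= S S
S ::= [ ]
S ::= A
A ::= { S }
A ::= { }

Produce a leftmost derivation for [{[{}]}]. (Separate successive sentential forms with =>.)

S => [S] => [A] => [{S}] => [{[S]}] => [{[A]}] => [{[{}]}]

S => [S]   [S ::= [ S ]]
[S] => [A]   [S ::= A]
[A] => [{S}]   [A ::= { S }]
[{S}] => [{[S]}]   [S ::= [ S ]]
[{[S]}] => [{[A]}]   [S ::= A]
[{[A]}] => [{[{}]}]   [A ::= { }]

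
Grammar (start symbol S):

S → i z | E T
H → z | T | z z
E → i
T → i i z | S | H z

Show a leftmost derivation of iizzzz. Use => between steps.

S => ET => iT => iHz => iTz => iSz => iETz => iiTz => iiHzz => iizzzz

S => ET   [S → E T]
ET => iT   [E → i]
iT => iHz   [T → H z]
iHz => iTz   [H → T]
iTz => iSz   [T → S]
iSz => iETz   [S → E T]
iETz => iiTz   [E → i]
iiTz => iiHzz   [T → H z]
iiHzz => iizzzz   [H → z z]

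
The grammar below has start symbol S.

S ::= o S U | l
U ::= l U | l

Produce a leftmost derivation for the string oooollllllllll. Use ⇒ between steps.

S ⇒ oSU ⇒ ooSUU ⇒ oooSUUU ⇒ ooooSUUUU ⇒ oooolUUUU ⇒ oooollUUUU ⇒ oooolllUUUU ⇒ oooollllUUUU ⇒ oooolllllUUUU ⇒ oooollllllUUUU ⇒ oooolllllllUUU ⇒ oooollllllllUU ⇒ oooolllllllllU ⇒ oooollllllllll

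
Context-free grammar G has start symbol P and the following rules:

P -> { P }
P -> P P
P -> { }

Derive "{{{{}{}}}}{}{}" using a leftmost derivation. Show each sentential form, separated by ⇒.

P ⇒ PP   [P -> P P]
PP ⇒ PPP   [P -> P P]
PPP ⇒ {P}PP   [P -> { P }]
{P}PP ⇒ {{P}}PP   [P -> { P }]
{{P}}PP ⇒ {{{P}}}PP   [P -> { P }]
{{{P}}}PP ⇒ {{{PP}}}PP   [P -> P P]
{{{PP}}}PP ⇒ {{{{}P}}}PP   [P -> { }]
{{{{}P}}}PP ⇒ {{{{}{}}}}PP   [P -> { }]
{{{{}{}}}}PP ⇒ {{{{}{}}}}{}P   [P -> { }]
{{{{}{}}}}{}P ⇒ {{{{}{}}}}{}{}   [P -> { }]

P ⇒ PP ⇒ PPP ⇒ {P}PP ⇒ {{P}}PP ⇒ {{{P}}}PP ⇒ {{{PP}}}PP ⇒ {{{{}P}}}PP ⇒ {{{{}{}}}}PP ⇒ {{{{}{}}}}{}P ⇒ {{{{}{}}}}{}{}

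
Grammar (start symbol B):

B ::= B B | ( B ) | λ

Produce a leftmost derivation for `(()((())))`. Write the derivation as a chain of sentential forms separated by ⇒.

B⇒(B)⇒(BB)⇒((B)B)⇒(()B)⇒(()(B))⇒(()((B)))⇒(()((BB)))⇒(()((BBB)))⇒(()((BBBB)))⇒(()(((B)BBB)))⇒(()((()BBB)))⇒(()((()BB)))⇒(()((()B)))⇒(()((())))

B ⇒ (B)   [B ::= ( B )]
(B) ⇒ (BB)   [B ::= B B]
(BB) ⇒ ((B)B)   [B ::= ( B )]
((B)B) ⇒ (()B)   [B ::= λ]
(()B) ⇒ (()(B))   [B ::= ( B )]
(()(B)) ⇒ (()((B)))   [B ::= ( B )]
(()((B))) ⇒ (()((BB)))   [B ::= B B]
(()((BB))) ⇒ (()((BBB)))   [B ::= B B]
(()((BBB))) ⇒ (()((BBBB)))   [B ::= B B]
(()((BBBB))) ⇒ (()(((B)BBB)))   [B ::= ( B )]
(()(((B)BBB))) ⇒ (()((()BBB)))   [B ::= λ]
(()((()BBB))) ⇒ (()((()BB)))   [B ::= λ]
(()((()BB))) ⇒ (()((()B)))   [B ::= λ]
(()((()B))) ⇒ (()((())))   [B ::= λ]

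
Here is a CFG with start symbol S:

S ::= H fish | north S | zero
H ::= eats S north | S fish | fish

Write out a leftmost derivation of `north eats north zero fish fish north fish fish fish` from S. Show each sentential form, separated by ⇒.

S ⇒ H fish   [S ::= H fish]
H fish ⇒ S fish fish   [H ::= S fish]
S fish fish ⇒ north S fish fish   [S ::= north S]
north S fish fish ⇒ north H fish fish fish   [S ::= H fish]
north H fish fish fish ⇒ north eats S north fish fish fish   [H ::= eats S north]
north eats S north fish fish fish ⇒ north eats north S north fish fish fish   [S ::= north S]
north eats north S north fish fish fish ⇒ north eats north H fish north fish fish fish   [S ::= H fish]
north eats north H fish north fish fish fish ⇒ north eats north S fish fish north fish fish fish   [H ::= S fish]
north eats north S fish fish north fish fish fish ⇒ north eats north zero fish fish north fish fish fish   [S ::= zero]

S ⇒ H fish ⇒ S fish fish ⇒ north S fish fish ⇒ north H fish fish fish ⇒ north eats S north fish fish fish ⇒ north eats north S north fish fish fish ⇒ north eats north H fish north fish fish fish ⇒ north eats north S fish fish north fish fish fish ⇒ north eats north zero fish fish north fish fish fish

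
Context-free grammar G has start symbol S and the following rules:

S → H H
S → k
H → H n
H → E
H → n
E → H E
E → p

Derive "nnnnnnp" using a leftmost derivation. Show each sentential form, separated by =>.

S=>HH=>HnH=>HnnH=>HnnnH=>nnnnH=>nnnnE=>nnnnHE=>nnnnnE=>nnnnnHE=>nnnnnnE=>nnnnnnp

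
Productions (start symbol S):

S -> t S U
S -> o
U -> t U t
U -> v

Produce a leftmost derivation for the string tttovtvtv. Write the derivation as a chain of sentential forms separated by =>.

S => tSU => ttSUU => tttSUUU => tttoUUU => tttovUU => tttovtUtU => tttovtvtU => tttovtvtv

S => tSU   [S -> t S U]
tSU => ttSUU   [S -> t S U]
ttSUU => tttSUUU   [S -> t S U]
tttSUUU => tttoUUU   [S -> o]
tttoUUU => tttovUU   [U -> v]
tttovUU => tttovtUtU   [U -> t U t]
tttovtUtU => tttovtvtU   [U -> v]
tttovtvtU => tttovtvtv   [U -> v]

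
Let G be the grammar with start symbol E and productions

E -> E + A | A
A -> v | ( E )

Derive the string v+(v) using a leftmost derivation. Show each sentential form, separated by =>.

E => E+A => A+A => v+A => v+(E) => v+(A) => v+(v)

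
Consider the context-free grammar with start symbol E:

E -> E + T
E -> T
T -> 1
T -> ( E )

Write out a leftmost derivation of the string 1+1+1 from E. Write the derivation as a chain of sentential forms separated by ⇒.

E ⇒ E+T ⇒ E+T+T ⇒ T+T+T ⇒ 1+T+T ⇒ 1+1+T ⇒ 1+1+1

E ⇒ E+T   [E -> E + T]
E+T ⇒ E+T+T   [E -> E + T]
E+T+T ⇒ T+T+T   [E -> T]
T+T+T ⇒ 1+T+T   [T -> 1]
1+T+T ⇒ 1+1+T   [T -> 1]
1+1+T ⇒ 1+1+1   [T -> 1]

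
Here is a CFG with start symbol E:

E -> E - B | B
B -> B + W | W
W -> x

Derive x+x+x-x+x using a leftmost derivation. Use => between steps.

E=>E-B=>B-B=>B+W-B=>B+W+W-B=>W+W+W-B=>x+W+W-B=>x+x+W-B=>x+x+x-B=>x+x+x-B+W=>x+x+x-W+W=>x+x+x-x+W=>x+x+x-x+x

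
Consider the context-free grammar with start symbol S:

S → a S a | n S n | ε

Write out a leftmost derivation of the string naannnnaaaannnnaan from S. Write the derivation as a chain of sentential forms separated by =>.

S=>nSn=>naSan=>naaSaan=>naanSnaan=>naannSnnaan=>naannnSnnnaan=>naannnnSnnnnaan=>naannnnaSannnnaan=>naannnnaaSaannnnaan=>naannnnaaaannnnaan

S => nSn   [S → n S n]
nSn => naSan   [S → a S a]
naSan => naaSaan   [S → a S a]
naaSaan => naanSnaan   [S → n S n]
naanSnaan => naannSnnaan   [S → n S n]
naannSnnaan => naannnSnnnaan   [S → n S n]
naannnSnnnaan => naannnnSnnnnaan   [S → n S n]
naannnnSnnnnaan => naannnnaSannnnaan   [S → a S a]
naannnnaSannnnaan => naannnnaaSaannnnaan   [S → a S a]
naannnnaaSaannnnaan => naannnnaaaannnnaan   [S → ε]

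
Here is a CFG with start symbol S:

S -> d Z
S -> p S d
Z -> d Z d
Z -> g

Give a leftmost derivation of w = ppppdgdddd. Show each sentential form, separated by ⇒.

S ⇒ pSd ⇒ ppSdd ⇒ pppSddd ⇒ ppppSdddd ⇒ ppppdZdddd ⇒ ppppdgdddd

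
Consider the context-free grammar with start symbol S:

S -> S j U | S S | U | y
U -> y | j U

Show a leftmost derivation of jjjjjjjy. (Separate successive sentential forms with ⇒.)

S ⇒ U ⇒ jU ⇒ jjU ⇒ jjjU ⇒ jjjjU ⇒ jjjjjU ⇒ jjjjjjU ⇒ jjjjjjjU ⇒ jjjjjjjy

S ⇒ U   [S -> U]
U ⇒ jU   [U -> j U]
jU ⇒ jjU   [U -> j U]
jjU ⇒ jjjU   [U -> j U]
jjjU ⇒ jjjjU   [U -> j U]
jjjjU ⇒ jjjjjU   [U -> j U]
jjjjjU ⇒ jjjjjjU   [U -> j U]
jjjjjjU ⇒ jjjjjjjU   [U -> j U]
jjjjjjjU ⇒ jjjjjjjy   [U -> y]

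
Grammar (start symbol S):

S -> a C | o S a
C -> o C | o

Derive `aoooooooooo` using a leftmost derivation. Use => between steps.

S => aC   [S -> a C]
aC => aoC   [C -> o C]
aoC => aooC   [C -> o C]
aooC => aoooC   [C -> o C]
aoooC => aooooC   [C -> o C]
aooooC => aoooooC   [C -> o C]
aoooooC => aooooooC   [C -> o C]
aooooooC => aoooooooC   [C -> o C]
aoooooooC => aooooooooC   [C -> o C]
aooooooooC => aoooooooooC   [C -> o C]
aoooooooooC => aoooooooooo   [C -> o]

S => aC => aoC => aooC => aoooC => aooooC => aoooooC => aooooooC => aoooooooC => aooooooooC => aoooooooooC => aoooooooooo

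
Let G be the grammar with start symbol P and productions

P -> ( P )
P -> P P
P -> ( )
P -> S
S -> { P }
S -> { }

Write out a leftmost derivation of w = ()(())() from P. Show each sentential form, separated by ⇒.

P ⇒ PP ⇒ PPP ⇒ ()PP ⇒ ()(P)P ⇒ ()(())P ⇒ ()(())()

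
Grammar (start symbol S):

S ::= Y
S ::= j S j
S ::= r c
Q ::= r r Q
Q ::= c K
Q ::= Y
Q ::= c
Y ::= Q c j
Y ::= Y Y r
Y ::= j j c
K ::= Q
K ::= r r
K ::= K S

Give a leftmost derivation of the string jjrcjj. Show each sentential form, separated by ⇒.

S ⇒ jSj ⇒ jjSjj ⇒ jjrcjj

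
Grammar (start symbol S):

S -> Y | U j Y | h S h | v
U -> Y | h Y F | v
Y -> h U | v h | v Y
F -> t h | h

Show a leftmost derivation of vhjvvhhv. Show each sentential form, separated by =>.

S=>UjY=>YjY=>vhjY=>vhjvY=>vhjvvY=>vhjvvhU=>vhjvvhY=>vhjvvhhU=>vhjvvhhv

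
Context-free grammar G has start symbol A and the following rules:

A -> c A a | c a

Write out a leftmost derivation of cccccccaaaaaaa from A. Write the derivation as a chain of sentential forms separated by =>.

A => cAa   [A -> c A a]
cAa => ccAaa   [A -> c A a]
ccAaa => cccAaaa   [A -> c A a]
cccAaaa => ccccAaaaa   [A -> c A a]
ccccAaaaa => cccccAaaaaa   [A -> c A a]
cccccAaaaaa => ccccccAaaaaaa   [A -> c A a]
ccccccAaaaaaa => cccccccaaaaaaa   [A -> c a]

A => cAa => ccAaa => cccAaaa => ccccAaaaa => cccccAaaaaa => ccccccAaaaaaa => cccccccaaaaaaa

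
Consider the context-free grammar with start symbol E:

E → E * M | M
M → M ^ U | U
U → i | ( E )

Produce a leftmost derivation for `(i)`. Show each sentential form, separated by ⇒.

E ⇒ M ⇒ U ⇒ (E) ⇒ (M) ⇒ (U) ⇒ (i)

E ⇒ M   [E → M]
M ⇒ U   [M → U]
U ⇒ (E)   [U → ( E )]
(E) ⇒ (M)   [E → M]
(M) ⇒ (U)   [M → U]
(U) ⇒ (i)   [U → i]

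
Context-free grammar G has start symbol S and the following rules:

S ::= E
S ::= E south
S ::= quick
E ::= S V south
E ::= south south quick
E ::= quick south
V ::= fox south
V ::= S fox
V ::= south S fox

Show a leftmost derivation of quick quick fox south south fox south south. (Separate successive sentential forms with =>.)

S => E => S V south => E south V south => S V south south V south => quick V south south V south => quick S fox south south V south => quick quick fox south south V south => quick quick fox south south fox south south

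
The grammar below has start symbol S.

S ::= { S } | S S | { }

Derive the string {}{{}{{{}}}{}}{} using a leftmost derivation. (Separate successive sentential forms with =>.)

S=>SS=>{}S=>{}SS=>{}{S}S=>{}{SS}S=>{}{{}S}S=>{}{{}SS}S=>{}{{}{S}S}S=>{}{{}{{S}}S}S=>{}{{}{{{}}}S}S=>{}{{}{{{}}}{}}S=>{}{{}{{{}}}{}}{}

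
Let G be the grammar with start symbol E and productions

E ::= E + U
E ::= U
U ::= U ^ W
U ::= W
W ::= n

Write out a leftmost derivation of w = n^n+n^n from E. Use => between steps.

E=>E+U=>U+U=>U^W+U=>W^W+U=>n^W+U=>n^n+U=>n^n+U^W=>n^n+W^W=>n^n+n^W=>n^n+n^n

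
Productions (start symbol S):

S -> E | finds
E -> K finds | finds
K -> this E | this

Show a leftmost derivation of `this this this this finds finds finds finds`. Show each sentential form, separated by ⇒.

S ⇒ E ⇒ K finds ⇒ this E finds ⇒ this K finds finds ⇒ this this E finds finds ⇒ this this K finds finds finds ⇒ this this this E finds finds finds ⇒ this this this K finds finds finds finds ⇒ this this this this finds finds finds finds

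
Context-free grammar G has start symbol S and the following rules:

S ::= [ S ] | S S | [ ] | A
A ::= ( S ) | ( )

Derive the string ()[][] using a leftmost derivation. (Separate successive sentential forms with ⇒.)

S ⇒ SS ⇒ SSS ⇒ ASS ⇒ ()SS ⇒ ()[]S ⇒ ()[][]

S ⇒ SS   [S ::= S S]
SS ⇒ SSS   [S ::= S S]
SSS ⇒ ASS   [S ::= A]
ASS ⇒ ()SS   [A ::= ( )]
()SS ⇒ ()[]S   [S ::= [ ]]
()[]S ⇒ ()[][]   [S ::= [ ]]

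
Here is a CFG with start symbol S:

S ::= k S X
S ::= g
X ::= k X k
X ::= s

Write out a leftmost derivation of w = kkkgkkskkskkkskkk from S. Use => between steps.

S => kSX   [S ::= k S X]
kSX => kkSXX   [S ::= k S X]
kkSXX => kkkSXXX   [S ::= k S X]
kkkSXXX => kkkgXXX   [S ::= g]
kkkgXXX => kkkgkXkXX   [X ::= k X k]
kkkgkXkXX => kkkgkkXkkXX   [X ::= k X k]
kkkgkkXkkXX => kkkgkkskkXX   [X ::= s]
kkkgkkskkXX => kkkgkkskksX   [X ::= s]
kkkgkkskksX => kkkgkkskkskXk   [X ::= k X k]
kkkgkkskkskXk => kkkgkkskkskkXkk   [X ::= k X k]
kkkgkkskkskkXkk => kkkgkkskkskkkXkkk   [X ::= k X k]
kkkgkkskkskkkXkkk => kkkgkkskkskkkskkk   [X ::= s]

S => kSX => kkSXX => kkkSXXX => kkkgXXX => kkkgkXkXX => kkkgkkXkkXX => kkkgkkskkXX => kkkgkkskksX => kkkgkkskkskXk => kkkgkkskkskkXkk => kkkgkkskkskkkXkkk => kkkgkkskkskkkskkk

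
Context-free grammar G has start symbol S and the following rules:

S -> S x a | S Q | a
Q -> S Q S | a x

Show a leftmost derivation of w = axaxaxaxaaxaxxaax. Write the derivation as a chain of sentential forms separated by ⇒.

S ⇒ SQ ⇒ SxaQ ⇒ SQxaQ ⇒ SQQxaQ ⇒ SxaQQxaQ ⇒ SxaxaQQxaQ ⇒ SxaxaxaQQxaQ ⇒ SxaxaxaxaQQxaQ ⇒ axaxaxaxaQQxaQ ⇒ axaxaxaxaaxQxaQ ⇒ axaxaxaxaaxaxxaQ ⇒ axaxaxaxaaxaxxaax

S ⇒ SQ   [S -> S Q]
SQ ⇒ SxaQ   [S -> S x a]
SxaQ ⇒ SQxaQ   [S -> S Q]
SQxaQ ⇒ SQQxaQ   [S -> S Q]
SQQxaQ ⇒ SxaQQxaQ   [S -> S x a]
SxaQQxaQ ⇒ SxaxaQQxaQ   [S -> S x a]
SxaxaQQxaQ ⇒ SxaxaxaQQxaQ   [S -> S x a]
SxaxaxaQQxaQ ⇒ SxaxaxaxaQQxaQ   [S -> S x a]
SxaxaxaxaQQxaQ ⇒ axaxaxaxaQQxaQ   [S -> a]
axaxaxaxaQQxaQ ⇒ axaxaxaxaaxQxaQ   [Q -> a x]
axaxaxaxaaxQxaQ ⇒ axaxaxaxaaxaxxaQ   [Q -> a x]
axaxaxaxaaxaxxaQ ⇒ axaxaxaxaaxaxxaax   [Q -> a x]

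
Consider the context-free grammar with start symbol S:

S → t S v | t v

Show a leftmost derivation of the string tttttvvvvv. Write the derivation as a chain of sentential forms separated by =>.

S => tSv => ttSvv => tttSvvv => ttttSvvvv => tttttvvvvv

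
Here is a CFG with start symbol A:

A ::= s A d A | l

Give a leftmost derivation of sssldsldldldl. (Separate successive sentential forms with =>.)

A=>sAdA=>ssAdAdA=>sssAdAdAdA=>sssldAdAdA=>sssldsAdAdAdA=>sssldsldAdAdA=>sssldsldldAdA=>sssldsldldldA=>sssldsldldldl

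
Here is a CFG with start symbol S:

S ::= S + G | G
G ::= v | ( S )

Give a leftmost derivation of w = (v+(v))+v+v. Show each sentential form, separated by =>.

S => S+G => S+G+G => G+G+G => (S)+G+G => (S+G)+G+G => (G+G)+G+G => (v+G)+G+G => (v+(S))+G+G => (v+(G))+G+G => (v+(v))+G+G => (v+(v))+v+G => (v+(v))+v+v

S => S+G   [S ::= S + G]
S+G => S+G+G   [S ::= S + G]
S+G+G => G+G+G   [S ::= G]
G+G+G => (S)+G+G   [G ::= ( S )]
(S)+G+G => (S+G)+G+G   [S ::= S + G]
(S+G)+G+G => (G+G)+G+G   [S ::= G]
(G+G)+G+G => (v+G)+G+G   [G ::= v]
(v+G)+G+G => (v+(S))+G+G   [G ::= ( S )]
(v+(S))+G+G => (v+(G))+G+G   [S ::= G]
(v+(G))+G+G => (v+(v))+G+G   [G ::= v]
(v+(v))+G+G => (v+(v))+v+G   [G ::= v]
(v+(v))+v+G => (v+(v))+v+v   [G ::= v]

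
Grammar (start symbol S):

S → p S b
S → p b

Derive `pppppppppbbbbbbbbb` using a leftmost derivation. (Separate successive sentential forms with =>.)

S=>pSb=>ppSbb=>pppSbbb=>ppppSbbbb=>pppppSbbbbb=>ppppppSbbbbbb=>pppppppSbbbbbbb=>ppppppppSbbbbbbbb=>pppppppppbbbbbbbbb

S => pSb   [S → p S b]
pSb => ppSbb   [S → p S b]
ppSbb => pppSbbb   [S → p S b]
pppSbbb => ppppSbbbb   [S → p S b]
ppppSbbbb => pppppSbbbbb   [S → p S b]
pppppSbbbbb => ppppppSbbbbbb   [S → p S b]
ppppppSbbbbbb => pppppppSbbbbbbb   [S → p S b]
pppppppSbbbbbbb => ppppppppSbbbbbbbb   [S → p S b]
ppppppppSbbbbbbbb => pppppppppbbbbbbbbb   [S → p b]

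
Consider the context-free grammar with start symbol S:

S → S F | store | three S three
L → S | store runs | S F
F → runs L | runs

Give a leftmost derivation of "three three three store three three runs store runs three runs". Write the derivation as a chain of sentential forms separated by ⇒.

S ⇒ S F   [S → S F]
S F ⇒ three S three F   [S → three S three]
three S three F ⇒ three S F three F   [S → S F]
three S F three F ⇒ three three S three F three F   [S → three S three]
three three S three F three F ⇒ three three three S three three F three F   [S → three S three]
three three three S three three F three F ⇒ three three three store three three F three F   [S → store]
three three three store three three F three F ⇒ three three three store three three runs L three F   [F → runs L]
three three three store three three runs L three F ⇒ three three three store three three runs store runs three F   [L → store runs]
three three three store three three runs store runs three F ⇒ three three three store three three runs store runs three runs   [F → runs]

S ⇒ S F ⇒ three S three F ⇒ three S F three F ⇒ three three S three F three F ⇒ three three three S three three F three F ⇒ three three three store three three F three F ⇒ three three three store three three runs L three F ⇒ three three three store three three runs store runs three F ⇒ three three three store three three runs store runs three runs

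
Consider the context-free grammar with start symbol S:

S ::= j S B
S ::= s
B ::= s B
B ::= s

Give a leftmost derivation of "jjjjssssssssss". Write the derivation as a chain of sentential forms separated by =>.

S => jSB   [S ::= j S B]
jSB => jjSBB   [S ::= j S B]
jjSBB => jjjSBBB   [S ::= j S B]
jjjSBBB => jjjjSBBBB   [S ::= j S B]
jjjjSBBBB => jjjjsBBBB   [S ::= s]
jjjjsBBBB => jjjjssBBB   [B ::= s]
jjjjssBBB => jjjjsssBBB   [B ::= s B]
jjjjsssBBB => jjjjssssBBB   [B ::= s B]
jjjjssssBBB => jjjjsssssBBB   [B ::= s B]
jjjjsssssBBB => jjjjssssssBBB   [B ::= s B]
jjjjssssssBBB => jjjjsssssssBB   [B ::= s]
jjjjsssssssBB => jjjjssssssssB   [B ::= s]
jjjjssssssssB => jjjjsssssssssB   [B ::= s B]
jjjjsssssssssB => jjjjssssssssss   [B ::= s]

S => jSB => jjSBB => jjjSBBB => jjjjSBBBB => jjjjsBBBB => jjjjssBBB => jjjjsssBBB => jjjjssssBBB => jjjjsssssBBB => jjjjssssssBBB => jjjjsssssssBB => jjjjssssssssB => jjjjsssssssssB => jjjjssssssssss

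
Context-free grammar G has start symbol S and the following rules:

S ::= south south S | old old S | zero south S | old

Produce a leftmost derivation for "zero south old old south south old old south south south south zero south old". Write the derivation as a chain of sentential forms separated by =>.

S => zero south S => zero south old old S => zero south old old south south S => zero south old old south south old old S => zero south old old south south old old south south S => zero south old old south south old old south south south south S => zero south old old south south old old south south south south zero south S => zero south old old south south old old south south south south zero south old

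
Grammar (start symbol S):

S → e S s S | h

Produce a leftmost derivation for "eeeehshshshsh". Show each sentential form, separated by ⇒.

S ⇒ eSsS ⇒ eeSsSsS ⇒ eeeSsSsSsS ⇒ eeeeSsSsSsSsS ⇒ eeeehsSsSsSsS ⇒ eeeehshsSsSsS ⇒ eeeehshshsSsS ⇒ eeeehshshshsS ⇒ eeeehshshshsh

S ⇒ eSsS   [S → e S s S]
eSsS ⇒ eeSsSsS   [S → e S s S]
eeSsSsS ⇒ eeeSsSsSsS   [S → e S s S]
eeeSsSsSsS ⇒ eeeeSsSsSsSsS   [S → e S s S]
eeeeSsSsSsSsS ⇒ eeeehsSsSsSsS   [S → h]
eeeehsSsSsSsS ⇒ eeeehshsSsSsS   [S → h]
eeeehshsSsSsS ⇒ eeeehshshsSsS   [S → h]
eeeehshshsSsS ⇒ eeeehshshshsS   [S → h]
eeeehshshshsS ⇒ eeeehshshshsh   [S → h]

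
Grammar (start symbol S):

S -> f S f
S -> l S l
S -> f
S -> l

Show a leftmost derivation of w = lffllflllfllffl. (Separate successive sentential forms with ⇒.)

S ⇒ lSl ⇒ lfSfl ⇒ lffSffl ⇒ lfflSlffl ⇒ lffllSllffl ⇒ lffllfSfllffl ⇒ lffllflSlfllffl ⇒ lffllflllfllffl

S ⇒ lSl   [S -> l S l]
lSl ⇒ lfSfl   [S -> f S f]
lfSfl ⇒ lffSffl   [S -> f S f]
lffSffl ⇒ lfflSlffl   [S -> l S l]
lfflSlffl ⇒ lffllSllffl   [S -> l S l]
lffllSllffl ⇒ lffllfSfllffl   [S -> f S f]
lffllfSfllffl ⇒ lffllflSlfllffl   [S -> l S l]
lffllflSlfllffl ⇒ lffllflllfllffl   [S -> l]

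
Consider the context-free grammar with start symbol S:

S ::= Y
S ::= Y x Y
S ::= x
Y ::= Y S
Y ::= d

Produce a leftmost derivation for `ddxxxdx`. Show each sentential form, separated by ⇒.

S ⇒ Y   [S ::= Y]
Y ⇒ YS   [Y ::= Y S]
YS ⇒ YSS   [Y ::= Y S]
YSS ⇒ dSS   [Y ::= d]
dSS ⇒ dYxYS   [S ::= Y x Y]
dYxYS ⇒ dYSxYS   [Y ::= Y S]
dYSxYS ⇒ dYSSxYS   [Y ::= Y S]
dYSSxYS ⇒ ddSSxYS   [Y ::= d]
ddSSxYS ⇒ ddxSxYS   [S ::= x]
ddxSxYS ⇒ ddxxxYS   [S ::= x]
ddxxxYS ⇒ ddxxxdS   [Y ::= d]
ddxxxdS ⇒ ddxxxdx   [S ::= x]

S ⇒ Y ⇒ YS ⇒ YSS ⇒ dSS ⇒ dYxYS ⇒ dYSxYS ⇒ dYSSxYS ⇒ ddSSxYS ⇒ ddxSxYS ⇒ ddxxxYS ⇒ ddxxxdS ⇒ ddxxxdx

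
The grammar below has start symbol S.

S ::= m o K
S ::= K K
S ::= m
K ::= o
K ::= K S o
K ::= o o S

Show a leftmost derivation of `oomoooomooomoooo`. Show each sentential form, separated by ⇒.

S ⇒ KK   [S ::= K K]
KK ⇒ ooSK   [K ::= o o S]
ooSK ⇒ oomK   [S ::= m]
oomK ⇒ oomooS   [K ::= o o S]
oomooS ⇒ oomooKK   [S ::= K K]
oomooKK ⇒ oomooooSK   [K ::= o o S]
oomooooSK ⇒ oomoooomoKK   [S ::= m o K]
oomoooomoKK ⇒ oomoooomoKSoK   [K ::= K S o]
oomoooomoKSoK ⇒ oomoooomoooSSoK   [K ::= o o S]
oomoooomoooSSoK ⇒ oomoooomooomSoK   [S ::= m]
oomoooomooomSoK ⇒ oomoooomooomKKoK   [S ::= K K]
oomoooomooomKKoK ⇒ oomoooomooomoKoK   [K ::= o]
oomoooomooomoKoK ⇒ oomoooomooomoooK   [K ::= o]
oomoooomooomoooK ⇒ oomoooomooomoooo   [K ::= o]

S ⇒ KK ⇒ ooSK ⇒ oomK ⇒ oomooS ⇒ oomooKK ⇒ oomooooSK ⇒ oomoooomoKK ⇒ oomoooomoKSoK ⇒ oomoooomoooSSoK ⇒ oomoooomooomSoK ⇒ oomoooomooomKKoK ⇒ oomoooomooomoKoK ⇒ oomoooomooomoooK ⇒ oomoooomooomoooo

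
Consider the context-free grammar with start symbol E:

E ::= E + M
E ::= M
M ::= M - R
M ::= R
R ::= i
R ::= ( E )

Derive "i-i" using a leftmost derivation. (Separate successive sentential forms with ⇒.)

E ⇒ M ⇒ M-R ⇒ R-R ⇒ i-R ⇒ i-i

E ⇒ M   [E ::= M]
M ⇒ M-R   [M ::= M - R]
M-R ⇒ R-R   [M ::= R]
R-R ⇒ i-R   [R ::= i]
i-R ⇒ i-i   [R ::= i]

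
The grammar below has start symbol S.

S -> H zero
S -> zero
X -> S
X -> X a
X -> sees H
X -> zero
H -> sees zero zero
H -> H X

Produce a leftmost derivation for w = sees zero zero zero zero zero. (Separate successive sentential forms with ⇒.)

S ⇒ H zero ⇒ H X zero ⇒ H X X zero ⇒ sees zero zero X X zero ⇒ sees zero zero zero X zero ⇒ sees zero zero zero zero zero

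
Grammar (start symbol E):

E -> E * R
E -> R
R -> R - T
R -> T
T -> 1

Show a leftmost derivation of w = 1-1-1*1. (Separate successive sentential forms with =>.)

E => E*R   [E -> E * R]
E*R => R*R   [E -> R]
R*R => R-T*R   [R -> R - T]
R-T*R => R-T-T*R   [R -> R - T]
R-T-T*R => T-T-T*R   [R -> T]
T-T-T*R => 1-T-T*R   [T -> 1]
1-T-T*R => 1-1-T*R   [T -> 1]
1-1-T*R => 1-1-1*R   [T -> 1]
1-1-1*R => 1-1-1*T   [R -> T]
1-1-1*T => 1-1-1*1   [T -> 1]

E=>E*R=>R*R=>R-T*R=>R-T-T*R=>T-T-T*R=>1-T-T*R=>1-1-T*R=>1-1-1*R=>1-1-1*T=>1-1-1*1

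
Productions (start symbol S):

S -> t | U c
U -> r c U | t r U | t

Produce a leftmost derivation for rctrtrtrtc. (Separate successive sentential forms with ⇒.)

S⇒Uc⇒rcUc⇒rctrUc⇒rctrtrUc⇒rctrtrtrUc⇒rctrtrtrtc

S ⇒ Uc   [S -> U c]
Uc ⇒ rcUc   [U -> r c U]
rcUc ⇒ rctrUc   [U -> t r U]
rctrUc ⇒ rctrtrUc   [U -> t r U]
rctrtrUc ⇒ rctrtrtrUc   [U -> t r U]
rctrtrtrUc ⇒ rctrtrtrtc   [U -> t]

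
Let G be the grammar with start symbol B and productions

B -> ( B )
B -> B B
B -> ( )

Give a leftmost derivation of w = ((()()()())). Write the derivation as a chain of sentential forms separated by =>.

B => (B)   [B -> ( B )]
(B) => ((B))   [B -> ( B )]
((B)) => ((BB))   [B -> B B]
((BB)) => ((()B))   [B -> ( )]
((()B)) => ((()BB))   [B -> B B]
((()BB)) => ((()()B))   [B -> ( )]
((()()B)) => ((()()BB))   [B -> B B]
((()()BB)) => ((()()()B))   [B -> ( )]
((()()()B)) => ((()()()()))   [B -> ( )]

B => (B) => ((B)) => ((BB)) => ((()B)) => ((()BB)) => ((()()B)) => ((()()BB)) => ((()()()B)) => ((()()()()))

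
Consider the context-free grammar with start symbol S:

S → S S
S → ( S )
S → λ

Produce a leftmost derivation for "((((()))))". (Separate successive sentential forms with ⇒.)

S⇒(S)⇒((S))⇒(((S)))⇒((((S))))⇒(((((S)))))⇒((((()))))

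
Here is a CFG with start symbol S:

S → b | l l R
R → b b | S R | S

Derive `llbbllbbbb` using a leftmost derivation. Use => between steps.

S => llR   [S → l l R]
llR => llSR   [R → S R]
llSR => llbR   [S → b]
llbR => llbSR   [R → S R]
llbSR => llbbR   [S → b]
llbbR => llbbSR   [R → S R]
llbbSR => llbbllRR   [S → l l R]
llbbllRR => llbbllbbR   [R → b b]
llbbllbbR => llbbllbbbb   [R → b b]

S => llR => llSR => llbR => llbSR => llbbR => llbbSR => llbbllRR => llbbllbbR => llbbllbbbb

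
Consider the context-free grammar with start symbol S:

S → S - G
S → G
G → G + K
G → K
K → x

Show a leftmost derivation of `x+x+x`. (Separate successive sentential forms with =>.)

S => G => G+K => G+K+K => K+K+K => x+K+K => x+x+K => x+x+x

S => G   [S → G]
G => G+K   [G → G + K]
G+K => G+K+K   [G → G + K]
G+K+K => K+K+K   [G → K]
K+K+K => x+K+K   [K → x]
x+K+K => x+x+K   [K → x]
x+x+K => x+x+x   [K → x]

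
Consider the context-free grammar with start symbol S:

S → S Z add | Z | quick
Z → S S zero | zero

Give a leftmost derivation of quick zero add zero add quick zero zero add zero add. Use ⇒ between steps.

S ⇒ S Z add ⇒ S Z add Z add ⇒ Z Z add Z add ⇒ S S zero Z add Z add ⇒ S Z add S zero Z add Z add ⇒ S Z add Z add S zero Z add Z add ⇒ quick Z add Z add S zero Z add Z add ⇒ quick zero add Z add S zero Z add Z add ⇒ quick zero add zero add S zero Z add Z add ⇒ quick zero add zero add quick zero Z add Z add ⇒ quick zero add zero add quick zero zero add Z add ⇒ quick zero add zero add quick zero zero add zero add

S ⇒ S Z add   [S → S Z add]
S Z add ⇒ S Z add Z add   [S → S Z add]
S Z add Z add ⇒ Z Z add Z add   [S → Z]
Z Z add Z add ⇒ S S zero Z add Z add   [Z → S S zero]
S S zero Z add Z add ⇒ S Z add S zero Z add Z add   [S → S Z add]
S Z add S zero Z add Z add ⇒ S Z add Z add S zero Z add Z add   [S → S Z add]
S Z add Z add S zero Z add Z add ⇒ quick Z add Z add S zero Z add Z add   [S → quick]
quick Z add Z add S zero Z add Z add ⇒ quick zero add Z add S zero Z add Z add   [Z → zero]
quick zero add Z add S zero Z add Z add ⇒ quick zero add zero add S zero Z add Z add   [Z → zero]
quick zero add zero add S zero Z add Z add ⇒ quick zero add zero add quick zero Z add Z add   [S → quick]
quick zero add zero add quick zero Z add Z add ⇒ quick zero add zero add quick zero zero add Z add   [Z → zero]
quick zero add zero add quick zero zero add Z add ⇒ quick zero add zero add quick zero zero add zero add   [Z → zero]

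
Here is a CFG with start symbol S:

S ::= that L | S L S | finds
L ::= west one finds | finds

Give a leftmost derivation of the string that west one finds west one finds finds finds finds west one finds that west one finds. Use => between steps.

S => S L S   [S ::= S L S]
S L S => S L S L S   [S ::= S L S]
S L S L S => S L S L S L S   [S ::= S L S]
S L S L S L S => that L L S L S L S   [S ::= that L]
that L L S L S L S => that west one finds L S L S L S   [L ::= west one finds]
that west one finds L S L S L S => that west one finds west one finds S L S L S   [L ::= west one finds]
that west one finds west one finds S L S L S => that west one finds west one finds finds L S L S   [S ::= finds]
that west one finds west one finds finds L S L S => that west one finds west one finds finds finds S L S   [L ::= finds]
that west one finds west one finds finds finds S L S => that west one finds west one finds finds finds finds L S   [S ::= finds]
that west one finds west one finds finds finds finds L S => that west one finds west one finds finds finds finds west one finds S   [L ::= west one finds]
that west one finds west one finds finds finds finds west one finds S => that west one finds west one finds finds finds finds west one finds that L   [S ::= that L]
that west one finds west one finds finds finds finds west one finds that L => that west one finds west one finds finds finds finds west one finds that west one finds   [L ::= west one finds]

S => S L S => S L S L S => S L S L S L S => that L L S L S L S => that west one finds L S L S L S => that west one finds west one finds S L S L S => that west one finds west one finds finds L S L S => that west one finds west one finds finds finds S L S => that west one finds west one finds finds finds finds L S => that west one finds west one finds finds finds finds west one finds S => that west one finds west one finds finds finds finds west one finds that L => that west one finds west one finds finds finds finds west one finds that west one finds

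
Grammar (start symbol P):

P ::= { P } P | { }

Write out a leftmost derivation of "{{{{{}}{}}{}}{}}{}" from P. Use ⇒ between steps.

P ⇒ {P}P ⇒ {{P}P}P ⇒ {{{P}P}P}P ⇒ {{{{P}P}P}P}P ⇒ {{{{{}}P}P}P}P ⇒ {{{{{}}{}}P}P}P ⇒ {{{{{}}{}}{}}P}P ⇒ {{{{{}}{}}{}}{}}P ⇒ {{{{{}}{}}{}}{}}{}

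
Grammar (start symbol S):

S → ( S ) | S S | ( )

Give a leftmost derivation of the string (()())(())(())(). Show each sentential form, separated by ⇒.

S ⇒ SS ⇒ SSS ⇒ (S)SS ⇒ (SS)SS ⇒ (()S)SS ⇒ (()())SS ⇒ (()())SSS ⇒ (()())(S)SS ⇒ (()())(())SS ⇒ (()())(())(S)S ⇒ (()())(())(())S ⇒ (()())(())(())()

S ⇒ SS   [S → S S]
SS ⇒ SSS   [S → S S]
SSS ⇒ (S)SS   [S → ( S )]
(S)SS ⇒ (SS)SS   [S → S S]
(SS)SS ⇒ (()S)SS   [S → ( )]
(()S)SS ⇒ (()())SS   [S → ( )]
(()())SS ⇒ (()())SSS   [S → S S]
(()())SSS ⇒ (()())(S)SS   [S → ( S )]
(()())(S)SS ⇒ (()())(())SS   [S → ( )]
(()())(())SS ⇒ (()())(())(S)S   [S → ( S )]
(()())(())(S)S ⇒ (()())(())(())S   [S → ( )]
(()())(())(())S ⇒ (()())(())(())()   [S → ( )]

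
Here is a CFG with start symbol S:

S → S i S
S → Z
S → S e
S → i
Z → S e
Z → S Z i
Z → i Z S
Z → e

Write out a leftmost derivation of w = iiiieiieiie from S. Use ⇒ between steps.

S ⇒ Se   [S → S e]
Se ⇒ SiSe   [S → S i S]
SiSe ⇒ SeiSe   [S → S e]
SeiSe ⇒ ZeiSe   [S → Z]
ZeiSe ⇒ iZSeiSe   [Z → i Z S]
iZSeiSe ⇒ iSZiSeiSe   [Z → S Z i]
iSZiSeiSe ⇒ iSiSZiSeiSe   [S → S i S]
iSiSZiSeiSe ⇒ iiiSZiSeiSe   [S → i]
iiiSZiSeiSe ⇒ iiiiZiSeiSe   [S → i]
iiiiZiSeiSe ⇒ iiiieiSeiSe   [Z → e]
iiiieiSeiSe ⇒ iiiieiieiSe   [S → i]
iiiieiieiSe ⇒ iiiieiieiie   [S → i]

S ⇒ Se ⇒ SiSe ⇒ SeiSe ⇒ ZeiSe ⇒ iZSeiSe ⇒ iSZiSeiSe ⇒ iSiSZiSeiSe ⇒ iiiSZiSeiSe ⇒ iiiiZiSeiSe ⇒ iiiieiSeiSe ⇒ iiiieiieiSe ⇒ iiiieiieiie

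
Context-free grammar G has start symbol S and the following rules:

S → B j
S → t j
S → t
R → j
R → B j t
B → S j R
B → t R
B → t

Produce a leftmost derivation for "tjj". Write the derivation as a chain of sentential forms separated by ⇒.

S ⇒ Bj   [S → B j]
Bj ⇒ tRj   [B → t R]
tRj ⇒ tjj   [R → j]

S⇒Bj⇒tRj⇒tjj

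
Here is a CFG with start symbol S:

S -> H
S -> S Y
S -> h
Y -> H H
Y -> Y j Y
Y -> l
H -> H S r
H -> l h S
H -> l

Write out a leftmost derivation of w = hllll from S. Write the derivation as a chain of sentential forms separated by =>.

S => SY => SYY => SYYY => SYYYY => hYYYY => hlYYY => hllYY => hlllY => hllll

S => SY   [S -> S Y]
SY => SYY   [S -> S Y]
SYY => SYYY   [S -> S Y]
SYYY => SYYYY   [S -> S Y]
SYYYY => hYYYY   [S -> h]
hYYYY => hlYYY   [Y -> l]
hlYYY => hllYY   [Y -> l]
hllYY => hlllY   [Y -> l]
hlllY => hllll   [Y -> l]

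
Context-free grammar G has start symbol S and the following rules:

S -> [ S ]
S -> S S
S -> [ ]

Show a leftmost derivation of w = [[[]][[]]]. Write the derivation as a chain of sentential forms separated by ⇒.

S ⇒ [S]   [S -> [ S ]]
[S] ⇒ [SS]   [S -> S S]
[SS] ⇒ [[S]S]   [S -> [ S ]]
[[S]S] ⇒ [[[]]S]   [S -> [ ]]
[[[]]S] ⇒ [[[]][S]]   [S -> [ S ]]
[[[]][S]] ⇒ [[[]][[]]]   [S -> [ ]]

S ⇒ [S] ⇒ [SS] ⇒ [[S]S] ⇒ [[[]]S] ⇒ [[[]][S]] ⇒ [[[]][[]]]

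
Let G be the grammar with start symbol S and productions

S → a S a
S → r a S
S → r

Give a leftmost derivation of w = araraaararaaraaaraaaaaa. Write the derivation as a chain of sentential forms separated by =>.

S => aSa => araSa => araraSa => araraaSaa => araraaaSaaa => araraaaraSaaa => araraaararaSaaa => araraaararaaSaaaa => araraaararaaraSaaaa => araraaararaaraaSaaaaa => araraaararaaraaaSaaaaaa => araraaararaaraaaraaaaaa

S => aSa   [S → a S a]
aSa => araSa   [S → r a S]
araSa => araraSa   [S → r a S]
araraSa => araraaSaa   [S → a S a]
araraaSaa => araraaaSaaa   [S → a S a]
araraaaSaaa => araraaaraSaaa   [S → r a S]
araraaaraSaaa => araraaararaSaaa   [S → r a S]
araraaararaSaaa => araraaararaaSaaaa   [S → a S a]
araraaararaaSaaaa => araraaararaaraSaaaa   [S → r a S]
araraaararaaraSaaaa => araraaararaaraaSaaaaa   [S → a S a]
araraaararaaraaSaaaaa => araraaararaaraaaSaaaaaa   [S → a S a]
araraaararaaraaaSaaaaaa => araraaararaaraaaraaaaaa   [S → r]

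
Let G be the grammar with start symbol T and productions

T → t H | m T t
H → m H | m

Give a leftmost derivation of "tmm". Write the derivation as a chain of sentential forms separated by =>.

T => tH => tmH => tmm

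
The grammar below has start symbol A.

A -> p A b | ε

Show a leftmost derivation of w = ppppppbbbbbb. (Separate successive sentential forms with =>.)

A=>pAb=>ppAbb=>pppAbbb=>ppppAbbbb=>pppppAbbbbb=>ppppppAbbbbbb=>ppppppbbbbbb

A => pAb   [A -> p A b]
pAb => ppAbb   [A -> p A b]
ppAbb => pppAbbb   [A -> p A b]
pppAbbb => ppppAbbbb   [A -> p A b]
ppppAbbbb => pppppAbbbbb   [A -> p A b]
pppppAbbbbb => ppppppAbbbbbb   [A -> p A b]
ppppppAbbbbbb => ppppppbbbbbb   [A -> ε]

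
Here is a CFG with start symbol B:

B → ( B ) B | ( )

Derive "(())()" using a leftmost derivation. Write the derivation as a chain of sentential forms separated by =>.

B=>(B)B=>(())B=>(())()

B => (B)B   [B → ( B ) B]
(B)B => (())B   [B → ( )]
(())B => (())()   [B → ( )]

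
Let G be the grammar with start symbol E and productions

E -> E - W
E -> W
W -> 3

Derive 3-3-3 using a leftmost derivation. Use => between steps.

E=>E-W=>E-W-W=>W-W-W=>3-W-W=>3-3-W=>3-3-3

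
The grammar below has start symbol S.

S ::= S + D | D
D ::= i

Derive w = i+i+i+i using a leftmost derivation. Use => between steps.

S => S+D => S+D+D => S+D+D+D => D+D+D+D => i+D+D+D => i+i+D+D => i+i+i+D => i+i+i+i

S => S+D   [S ::= S + D]
S+D => S+D+D   [S ::= S + D]
S+D+D => S+D+D+D   [S ::= S + D]
S+D+D+D => D+D+D+D   [S ::= D]
D+D+D+D => i+D+D+D   [D ::= i]
i+D+D+D => i+i+D+D   [D ::= i]
i+i+D+D => i+i+i+D   [D ::= i]
i+i+i+D => i+i+i+i   [D ::= i]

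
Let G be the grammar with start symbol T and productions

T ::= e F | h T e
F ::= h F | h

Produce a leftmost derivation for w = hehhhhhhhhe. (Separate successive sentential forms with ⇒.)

T ⇒ hTe   [T ::= h T e]
hTe ⇒ heFe   [T ::= e F]
heFe ⇒ hehFe   [F ::= h F]
hehFe ⇒ hehhFe   [F ::= h F]
hehhFe ⇒ hehhhFe   [F ::= h F]
hehhhFe ⇒ hehhhhFe   [F ::= h F]
hehhhhFe ⇒ hehhhhhFe   [F ::= h F]
hehhhhhFe ⇒ hehhhhhhFe   [F ::= h F]
hehhhhhhFe ⇒ hehhhhhhhFe   [F ::= h F]
hehhhhhhhFe ⇒ hehhhhhhhhe   [F ::= h]

T ⇒ hTe ⇒ heFe ⇒ hehFe ⇒ hehhFe ⇒ hehhhFe ⇒ hehhhhFe ⇒ hehhhhhFe ⇒ hehhhhhhFe ⇒ hehhhhhhhFe ⇒ hehhhhhhhhe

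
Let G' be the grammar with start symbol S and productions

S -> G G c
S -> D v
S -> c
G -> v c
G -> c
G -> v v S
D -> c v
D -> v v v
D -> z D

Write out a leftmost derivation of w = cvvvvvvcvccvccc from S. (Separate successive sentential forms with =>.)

S=>GGc=>cGc=>cvvSc=>cvvGGcc=>cvvvvSGcc=>cvvvvGGcGcc=>cvvvvvvSGcGcc=>cvvvvvvcGcGcc=>cvvvvvvcvccGcc=>cvvvvvvcvccvccc

S => GGc   [S -> G G c]
GGc => cGc   [G -> c]
cGc => cvvSc   [G -> v v S]
cvvSc => cvvGGcc   [S -> G G c]
cvvGGcc => cvvvvSGcc   [G -> v v S]
cvvvvSGcc => cvvvvGGcGcc   [S -> G G c]
cvvvvGGcGcc => cvvvvvvSGcGcc   [G -> v v S]
cvvvvvvSGcGcc => cvvvvvvcGcGcc   [S -> c]
cvvvvvvcGcGcc => cvvvvvvcvccGcc   [G -> v c]
cvvvvvvcvccGcc => cvvvvvvcvccvccc   [G -> v c]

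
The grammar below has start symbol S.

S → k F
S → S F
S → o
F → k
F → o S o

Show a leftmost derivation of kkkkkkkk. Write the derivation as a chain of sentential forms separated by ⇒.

S⇒SF⇒SFF⇒SFFF⇒SFFFF⇒SFFFFF⇒SFFFFFF⇒kFFFFFFF⇒kkFFFFFF⇒kkkFFFFF⇒kkkkFFFF⇒kkkkkFFF⇒kkkkkkFF⇒kkkkkkkF⇒kkkkkkkk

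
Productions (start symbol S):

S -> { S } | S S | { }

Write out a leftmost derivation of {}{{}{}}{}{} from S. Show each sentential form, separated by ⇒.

S ⇒ SS   [S -> S S]
SS ⇒ {}S   [S -> { }]
{}S ⇒ {}SS   [S -> S S]
{}SS ⇒ {}SSS   [S -> S S]
{}SSS ⇒ {}{S}SS   [S -> { S }]
{}{S}SS ⇒ {}{SS}SS   [S -> S S]
{}{SS}SS ⇒ {}{{}S}SS   [S -> { }]
{}{{}S}SS ⇒ {}{{}{}}SS   [S -> { }]
{}{{}{}}SS ⇒ {}{{}{}}{}S   [S -> { }]
{}{{}{}}{}S ⇒ {}{{}{}}{}{}   [S -> { }]

S ⇒ SS ⇒ {}S ⇒ {}SS ⇒ {}SSS ⇒ {}{S}SS ⇒ {}{SS}SS ⇒ {}{{}S}SS ⇒ {}{{}{}}SS ⇒ {}{{}{}}{}S ⇒ {}{{}{}}{}{}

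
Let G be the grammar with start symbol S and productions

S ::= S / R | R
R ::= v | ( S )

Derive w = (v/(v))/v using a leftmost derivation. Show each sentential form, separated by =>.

S => S/R => R/R => (S)/R => (S/R)/R => (R/R)/R => (v/R)/R => (v/(S))/R => (v/(R))/R => (v/(v))/R => (v/(v))/v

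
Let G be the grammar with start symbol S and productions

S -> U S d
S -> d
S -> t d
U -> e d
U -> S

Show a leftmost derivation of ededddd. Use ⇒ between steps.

S ⇒ USd   [S -> U S d]
USd ⇒ edSd   [U -> e d]
edSd ⇒ edUSdd   [S -> U S d]
edUSdd ⇒ ededSdd   [U -> e d]
ededSdd ⇒ ededddd   [S -> d]

S⇒USd⇒edSd⇒edUSdd⇒ededSdd⇒ededddd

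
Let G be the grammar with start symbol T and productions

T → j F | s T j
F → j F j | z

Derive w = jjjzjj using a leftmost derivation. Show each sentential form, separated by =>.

T=>jF=>jjFj=>jjjFjj=>jjjzjj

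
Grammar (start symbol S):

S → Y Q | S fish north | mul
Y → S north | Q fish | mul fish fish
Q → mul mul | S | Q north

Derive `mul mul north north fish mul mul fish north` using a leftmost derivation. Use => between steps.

S => S fish north   [S → S fish north]
S fish north => Y Q fish north   [S → Y Q]
Y Q fish north => Q fish Q fish north   [Y → Q fish]
Q fish Q fish north => Q north fish Q fish north   [Q → Q north]
Q north fish Q fish north => Q north north fish Q fish north   [Q → Q north]
Q north north fish Q fish north => mul mul north north fish Q fish north   [Q → mul mul]
mul mul north north fish Q fish north => mul mul north north fish mul mul fish north   [Q → mul mul]

S => S fish north => Y Q fish north => Q fish Q fish north => Q north fish Q fish north => Q north north fish Q fish north => mul mul north north fish Q fish north => mul mul north north fish mul mul fish north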